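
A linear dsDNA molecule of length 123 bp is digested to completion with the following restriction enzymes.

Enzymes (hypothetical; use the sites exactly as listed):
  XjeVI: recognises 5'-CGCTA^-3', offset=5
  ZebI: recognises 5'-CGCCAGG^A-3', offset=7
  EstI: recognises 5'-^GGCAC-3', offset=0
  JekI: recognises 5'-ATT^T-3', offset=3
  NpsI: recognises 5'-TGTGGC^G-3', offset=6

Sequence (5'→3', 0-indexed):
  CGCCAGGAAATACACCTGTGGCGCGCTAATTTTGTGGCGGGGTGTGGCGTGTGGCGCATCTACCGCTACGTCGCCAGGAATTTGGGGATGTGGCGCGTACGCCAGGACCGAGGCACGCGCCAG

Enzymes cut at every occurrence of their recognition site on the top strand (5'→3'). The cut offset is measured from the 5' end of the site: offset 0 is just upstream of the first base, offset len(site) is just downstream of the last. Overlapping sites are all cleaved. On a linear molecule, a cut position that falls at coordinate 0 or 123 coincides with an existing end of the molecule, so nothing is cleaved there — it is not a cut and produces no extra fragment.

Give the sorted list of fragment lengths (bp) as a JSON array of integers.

[3,4,5,6,7,7,7,10,10,12,12,12,13,15]

Scan for sites:
  XjeVI CGCTA/5: at [23, 63] ⇒ [28, 68]
  ZebI CGCCAGGA/7: at [0, 71, 99] ⇒ [7, 78, 106]
  EstI GGCAC/0: at [111] ⇒ [111]
  JekI ATTT/3: at [28, 79] ⇒ [31, 82]
  NpsI TGTGGCG/6: at [16, 32, 42, 49, 88] ⇒ [22, 38, 48, 55, 94]

Pooled cuts: [7, 22, 28, 31, 38, 48, 55, 68, 78, 82, 94, 106, 111]

Fragments:
  [0,7): 7 bp
  [7,22): 15 bp
  [22,28): 6 bp
  [28,31): 3 bp
  [31,38): 7 bp
  [38,48): 10 bp
  [48,55): 7 bp
  [55,68): 13 bp
  [68,78): 10 bp
  [78,82): 4 bp
  [82,94): 12 bp
  [94,106): 12 bp
  [106,111): 5 bp
  [111,123): 12 bp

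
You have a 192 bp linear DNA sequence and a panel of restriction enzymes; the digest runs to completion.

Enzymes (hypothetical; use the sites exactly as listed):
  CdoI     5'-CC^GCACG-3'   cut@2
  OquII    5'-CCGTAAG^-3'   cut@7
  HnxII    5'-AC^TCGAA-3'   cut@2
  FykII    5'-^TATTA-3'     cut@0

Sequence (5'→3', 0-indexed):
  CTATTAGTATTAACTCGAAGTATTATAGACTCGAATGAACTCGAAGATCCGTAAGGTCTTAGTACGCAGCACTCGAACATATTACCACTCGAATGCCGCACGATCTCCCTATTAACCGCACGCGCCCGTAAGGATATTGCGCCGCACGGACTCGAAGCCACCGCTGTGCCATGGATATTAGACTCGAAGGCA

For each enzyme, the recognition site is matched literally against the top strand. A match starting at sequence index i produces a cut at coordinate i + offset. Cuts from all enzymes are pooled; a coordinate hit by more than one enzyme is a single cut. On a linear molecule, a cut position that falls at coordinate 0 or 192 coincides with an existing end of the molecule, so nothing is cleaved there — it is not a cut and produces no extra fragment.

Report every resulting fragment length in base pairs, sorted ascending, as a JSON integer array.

[1,6,6,7,7,8,8,8,9,9,9,10,10,11,12,15,15,17,24]

Site scan:
  CdoI (CCGCACG, off=2): starts [95, 115, 141] → cuts [97, 117, 143]
  OquII (CCGTAAG, off=7): starts [48, 125] → cuts [55, 132]
  HnxII (ACTCGAA, off=2): starts [12, 28, 38, 70, 86, 149, 181] → cuts [14, 30, 40, 72, 88, 151, 183]
  FykII (TATTA, off=0): starts [1, 7, 20, 79, 109, 175] → cuts [1, 7, 20, 79, 109, 175]

All cut coordinates (distinct, sorted): [1, 7, 14, 20, 30, 40, 55, 72, 79, 88, 97, 109, 117, 132, 143, 151, 175, 183]

Fragments:
  [0,1): 1 bp
  [1,7): 6 bp
  [7,14): 7 bp
  [14,20): 6 bp
  [20,30): 10 bp
  [30,40): 10 bp
  [40,55): 15 bp
  [55,72): 17 bp
  [72,79): 7 bp
  [79,88): 9 bp
  [88,97): 9 bp
  [97,109): 12 bp
  [109,117): 8 bp
  [117,132): 15 bp
  [132,143): 11 bp
  [143,151): 8 bp
  [151,175): 24 bp
  [175,183): 8 bp
  [183,192): 9 bp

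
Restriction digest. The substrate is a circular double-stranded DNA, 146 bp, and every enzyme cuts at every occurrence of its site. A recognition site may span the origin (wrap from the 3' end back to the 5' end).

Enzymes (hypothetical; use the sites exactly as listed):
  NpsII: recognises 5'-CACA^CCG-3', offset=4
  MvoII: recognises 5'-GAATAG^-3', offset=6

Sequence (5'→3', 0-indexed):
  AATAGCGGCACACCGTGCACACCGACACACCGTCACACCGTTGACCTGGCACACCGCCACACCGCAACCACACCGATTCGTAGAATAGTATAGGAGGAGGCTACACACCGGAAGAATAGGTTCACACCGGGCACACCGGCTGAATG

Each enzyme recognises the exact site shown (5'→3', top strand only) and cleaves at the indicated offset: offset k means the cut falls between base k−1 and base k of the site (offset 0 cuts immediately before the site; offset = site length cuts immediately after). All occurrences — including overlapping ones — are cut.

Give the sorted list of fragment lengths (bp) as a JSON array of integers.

Scan for sites:
  NpsII CACACCG/4: at [8, 17, 25, 33, 49, 57, 68, 103, 122, 131] ⇒ [12, 21, 29, 37, 53, 61, 72, 107, 126, 135]
  MvoII GAATAG/6: at [82, 113, 145] ⇒ [5, 88, 119]

Pooled cuts: [5, 12, 21, 29, 37, 53, 61, 72, 88, 107, 119, 126, 135]

Fragment lengths:
  5→12: 7 bp
  12→21: 9 bp
  21→29: 8 bp
  29→37: 8 bp
  37→53: 16 bp
  53→61: 8 bp
  61→72: 11 bp
  72→88: 16 bp
  88→107: 19 bp
  107→119: 12 bp
  119→126: 7 bp
  126→135: 9 bp
  135→5 (wrap): 146-135+5 = 16 bp

[7,7,8,8,8,9,9,11,12,16,16,16,19]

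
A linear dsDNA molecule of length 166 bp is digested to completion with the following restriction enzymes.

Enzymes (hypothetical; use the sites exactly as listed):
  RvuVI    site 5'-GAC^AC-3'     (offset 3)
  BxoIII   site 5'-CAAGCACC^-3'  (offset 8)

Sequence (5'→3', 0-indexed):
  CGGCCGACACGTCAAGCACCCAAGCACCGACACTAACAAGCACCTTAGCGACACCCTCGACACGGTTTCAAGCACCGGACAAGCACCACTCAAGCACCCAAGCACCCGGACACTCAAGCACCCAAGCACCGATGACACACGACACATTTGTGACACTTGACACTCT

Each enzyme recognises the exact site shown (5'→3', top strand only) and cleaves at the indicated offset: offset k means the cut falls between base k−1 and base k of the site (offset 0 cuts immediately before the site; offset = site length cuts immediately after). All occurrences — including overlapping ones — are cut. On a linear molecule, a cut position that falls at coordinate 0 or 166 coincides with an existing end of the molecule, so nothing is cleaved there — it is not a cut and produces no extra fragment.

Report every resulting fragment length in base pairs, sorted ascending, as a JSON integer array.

Scan for sites:
  RvuVI GACAC/3: at [5, 28, 49, 58, 108, 133, 140, 151, 158] ⇒ [8, 31, 52, 61, 111, 136, 143, 154, 161]
  BxoIII CAAGCACC/8: at [12, 20, 36, 68, 79, 90, 98, 114, 122] ⇒ [20, 28, 44, 76, 87, 98, 106, 122, 130]

Pooled cuts: [8, 20, 28, 31, 44, 52, 61, 76, 87, 98, 106, 111, 122, 130, 136, 143, 154, 161]

Fragment lengths:
  [0,8): 8 bp
  [8,20): 12 bp
  [20,28): 8 bp
  [28,31): 3 bp
  [31,44): 13 bp
  [44,52): 8 bp
  [52,61): 9 bp
  [61,76): 15 bp
  [76,87): 11 bp
  [87,98): 11 bp
  [98,106): 8 bp
  [106,111): 5 bp
  [111,122): 11 bp
  [122,130): 8 bp
  [130,136): 6 bp
  [136,143): 7 bp
  [143,154): 11 bp
  [154,161): 7 bp
  [161,166): 5 bp

[3,5,5,6,7,7,8,8,8,8,8,9,11,11,11,11,12,13,15]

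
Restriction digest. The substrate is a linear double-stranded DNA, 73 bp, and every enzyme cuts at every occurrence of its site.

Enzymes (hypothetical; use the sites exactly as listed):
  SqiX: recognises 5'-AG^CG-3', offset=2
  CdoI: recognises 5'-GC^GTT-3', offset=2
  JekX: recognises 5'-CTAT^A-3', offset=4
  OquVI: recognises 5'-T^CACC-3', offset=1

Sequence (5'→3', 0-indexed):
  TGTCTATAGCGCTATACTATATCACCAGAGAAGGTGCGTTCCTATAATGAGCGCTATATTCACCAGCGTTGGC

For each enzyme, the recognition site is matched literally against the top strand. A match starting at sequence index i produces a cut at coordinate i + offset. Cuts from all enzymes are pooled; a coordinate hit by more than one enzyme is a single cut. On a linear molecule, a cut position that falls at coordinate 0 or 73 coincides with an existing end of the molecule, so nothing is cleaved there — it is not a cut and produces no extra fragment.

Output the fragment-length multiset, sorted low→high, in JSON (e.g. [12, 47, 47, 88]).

Per-enzyme occurrences:
  SqiX (AGCG, off=2): starts [7, 49, 64] → cuts [9, 51, 66]
  CdoI (GCGTT, off=2): starts [35, 65] → cuts [37, 67]
  JekX (CTATA, off=4): starts [3, 11, 16, 41, 53] → cuts [7, 15, 20, 45, 57]
  OquVI (TCACC, off=1): starts [21, 59] → cuts [22, 60]

Pooled cuts: [7, 9, 15, 20, 22, 37, 45, 51, 57, 60, 66, 67]

Fragments:
  [0,7): 7 bp
  [7,9): 2 bp
  [9,15): 6 bp
  [15,20): 5 bp
  [20,22): 2 bp
  [22,37): 15 bp
  [37,45): 8 bp
  [45,51): 6 bp
  [51,57): 6 bp
  [57,60): 3 bp
  [60,66): 6 bp
  [66,67): 1 bp
  [67,73): 6 bp

[1,2,2,3,5,6,6,6,6,6,7,8,15]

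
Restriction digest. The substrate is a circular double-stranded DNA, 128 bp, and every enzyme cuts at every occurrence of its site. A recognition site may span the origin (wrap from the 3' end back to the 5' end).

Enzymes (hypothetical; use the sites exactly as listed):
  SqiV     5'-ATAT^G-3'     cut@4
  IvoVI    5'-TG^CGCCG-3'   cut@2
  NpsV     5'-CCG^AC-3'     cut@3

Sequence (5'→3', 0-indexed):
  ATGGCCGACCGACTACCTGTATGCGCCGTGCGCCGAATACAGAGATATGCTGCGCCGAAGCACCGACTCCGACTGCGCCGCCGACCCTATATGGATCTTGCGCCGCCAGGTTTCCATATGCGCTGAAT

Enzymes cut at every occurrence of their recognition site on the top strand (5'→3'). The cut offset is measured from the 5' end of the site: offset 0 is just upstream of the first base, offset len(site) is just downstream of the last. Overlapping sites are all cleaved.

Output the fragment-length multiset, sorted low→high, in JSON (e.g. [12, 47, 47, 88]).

[4,4,4,5,6,7,8,8,9,11,12,13,18,19]

Per-enzyme occurrences:
  SqiV (ATATG, off=4): starts [44, 88, 115, 126] → cuts [2, 48, 92, 119]
  IvoVI (TGCGCCG, off=2): starts [21, 28, 50, 73, 98] → cuts [23, 30, 52, 75, 100]
  NpsV (CCGAC, off=3): starts [4, 8, 62, 68, 80] → cuts [7, 11, 65, 71, 83]

Pooled cuts: [2, 7, 11, 23, 30, 48, 52, 65, 71, 75, 83, 92, 100, 119]

Fragment lengths:
  2→7: 5 bp
  7→11: 4 bp
  11→23: 12 bp
  23→30: 7 bp
  30→48: 18 bp
  48→52: 4 bp
  52→65: 13 bp
  65→71: 6 bp
  71→75: 4 bp
  75→83: 8 bp
  83→92: 9 bp
  92→100: 8 bp
  100→119: 19 bp
  119→2 (wrap): 128-119+2 = 11 bp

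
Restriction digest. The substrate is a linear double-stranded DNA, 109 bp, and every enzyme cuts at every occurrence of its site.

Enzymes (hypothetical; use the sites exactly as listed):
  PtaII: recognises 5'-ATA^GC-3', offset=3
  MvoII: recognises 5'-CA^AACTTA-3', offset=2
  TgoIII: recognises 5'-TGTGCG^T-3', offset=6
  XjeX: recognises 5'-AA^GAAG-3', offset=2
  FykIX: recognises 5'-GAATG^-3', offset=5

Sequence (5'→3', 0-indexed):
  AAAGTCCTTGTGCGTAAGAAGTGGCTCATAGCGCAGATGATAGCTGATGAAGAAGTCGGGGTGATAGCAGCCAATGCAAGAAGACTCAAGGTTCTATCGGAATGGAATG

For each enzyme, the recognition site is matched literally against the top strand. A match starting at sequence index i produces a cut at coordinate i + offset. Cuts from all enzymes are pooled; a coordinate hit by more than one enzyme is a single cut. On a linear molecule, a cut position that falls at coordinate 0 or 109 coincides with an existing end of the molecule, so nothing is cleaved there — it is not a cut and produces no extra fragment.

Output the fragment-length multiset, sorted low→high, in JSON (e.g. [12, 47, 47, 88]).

[3,5,9,12,13,13,14,15,25]

Site scan:
  PtaII (ATAGC, off=3): starts [27, 39, 63] → cuts [30, 42, 66]
  MvoII (CAAACTTA, off=2): no sites
  TgoIII (TGTGCGT, off=6): starts [8] → cuts [14]
  XjeX (AAGAAG, off=2): starts [15, 49, 77] → cuts [17, 51, 79]
  FykIX (GAATG, off=5): starts [99, 104] → cuts [104] (position 109 is a terminus of the linear molecule — no cut)

Pooled cuts: [14, 17, 30, 42, 51, 66, 79, 104]

Fragment lengths:
  [0,14): 14 bp
  [14,17): 3 bp
  [17,30): 13 bp
  [30,42): 12 bp
  [42,51): 9 bp
  [51,66): 15 bp
  [66,79): 13 bp
  [79,104): 25 bp
  [104,109): 5 bp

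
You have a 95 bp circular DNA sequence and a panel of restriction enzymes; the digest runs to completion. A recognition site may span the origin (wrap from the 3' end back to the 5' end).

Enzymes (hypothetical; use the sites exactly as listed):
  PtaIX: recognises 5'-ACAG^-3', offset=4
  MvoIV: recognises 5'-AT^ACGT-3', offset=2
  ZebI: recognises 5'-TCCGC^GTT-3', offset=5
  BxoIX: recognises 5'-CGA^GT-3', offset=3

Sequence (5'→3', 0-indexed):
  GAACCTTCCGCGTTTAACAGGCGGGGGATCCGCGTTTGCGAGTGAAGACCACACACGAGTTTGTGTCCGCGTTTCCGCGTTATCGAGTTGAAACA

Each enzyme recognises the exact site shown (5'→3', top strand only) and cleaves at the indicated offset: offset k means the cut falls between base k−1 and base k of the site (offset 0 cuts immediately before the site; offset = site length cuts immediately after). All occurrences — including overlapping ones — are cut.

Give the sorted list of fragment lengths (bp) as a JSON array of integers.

Site scan:
  PtaIX (ACAG, off=4): starts [16, 92] → cuts [1, 20]
  MvoIV (ATACGT, off=2): no sites
  ZebI (TCCGCGTT, off=5): starts [6, 28, 65, 73] → cuts [11, 33, 70, 78]
  BxoIX (CGAGT, off=3): starts [38, 55, 83] → cuts [41, 58, 86]

All cut coordinates (distinct, sorted): [1, 11, 20, 33, 41, 58, 70, 78, 86]

Fragment lengths:
  1→11: 10 bp
  11→20: 9 bp
  20→33: 13 bp
  33→41: 8 bp
  41→58: 17 bp
  58→70: 12 bp
  70→78: 8 bp
  78→86: 8 bp
  86→1 (wrap): 95-86+1 = 10 bp

[8,8,8,9,10,10,12,13,17]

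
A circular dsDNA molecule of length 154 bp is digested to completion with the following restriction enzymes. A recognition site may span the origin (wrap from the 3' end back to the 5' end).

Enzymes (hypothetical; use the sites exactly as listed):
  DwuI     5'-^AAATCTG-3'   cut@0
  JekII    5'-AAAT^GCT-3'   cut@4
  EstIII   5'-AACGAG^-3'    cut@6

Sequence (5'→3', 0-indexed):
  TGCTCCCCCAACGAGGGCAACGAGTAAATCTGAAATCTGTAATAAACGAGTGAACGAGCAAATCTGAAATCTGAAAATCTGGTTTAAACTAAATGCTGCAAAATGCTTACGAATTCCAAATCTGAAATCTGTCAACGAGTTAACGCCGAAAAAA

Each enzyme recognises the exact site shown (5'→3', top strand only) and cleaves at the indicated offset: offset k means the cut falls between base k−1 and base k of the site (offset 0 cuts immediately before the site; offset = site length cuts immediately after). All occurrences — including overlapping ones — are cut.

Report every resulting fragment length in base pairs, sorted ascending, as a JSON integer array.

[1,1,7,7,7,8,8,9,10,13,14,15,16,18,20]

Scan for sites:
  DwuI AAATCTG/0: at [25, 32, 59, 66, 74, 117, 124] ⇒ [25, 32, 59, 66, 74, 117, 124]
  JekII AAATGCT/4: at [90, 100, 151] ⇒ [1, 94, 104]
  EstIII AACGAG/6: at [9, 18, 44, 52, 133] ⇒ [15, 24, 50, 58, 139]

Pooled cuts: [1, 15, 24, 25, 32, 50, 58, 59, 66, 74, 94, 104, 117, 124, 139]

Fragment lengths:
  1→15: 14 bp
  15→24: 9 bp
  24→25: 1 bp
  25→32: 7 bp
  32→50: 18 bp
  50→58: 8 bp
  58→59: 1 bp
  59→66: 7 bp
  66→74: 8 bp
  74→94: 20 bp
  94→104: 10 bp
  104→117: 13 bp
  117→124: 7 bp
  124→139: 15 bp
  139→1 (wrap): 154-139+1 = 16 bp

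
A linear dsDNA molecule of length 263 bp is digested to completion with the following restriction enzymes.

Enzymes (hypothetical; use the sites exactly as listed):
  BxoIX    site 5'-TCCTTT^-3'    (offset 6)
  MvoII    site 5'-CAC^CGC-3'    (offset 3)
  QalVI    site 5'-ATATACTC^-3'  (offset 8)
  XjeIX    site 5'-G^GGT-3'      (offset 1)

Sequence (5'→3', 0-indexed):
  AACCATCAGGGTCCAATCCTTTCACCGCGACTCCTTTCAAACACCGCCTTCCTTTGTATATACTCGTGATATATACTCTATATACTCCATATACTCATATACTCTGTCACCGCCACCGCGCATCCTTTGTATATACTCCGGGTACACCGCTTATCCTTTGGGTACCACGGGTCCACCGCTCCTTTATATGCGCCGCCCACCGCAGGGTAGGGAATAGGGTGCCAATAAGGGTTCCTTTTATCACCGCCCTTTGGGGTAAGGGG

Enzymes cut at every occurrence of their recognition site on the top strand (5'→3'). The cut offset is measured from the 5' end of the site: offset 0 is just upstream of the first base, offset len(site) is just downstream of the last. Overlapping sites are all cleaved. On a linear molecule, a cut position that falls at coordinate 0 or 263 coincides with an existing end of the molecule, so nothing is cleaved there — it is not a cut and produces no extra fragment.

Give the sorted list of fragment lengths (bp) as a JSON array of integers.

Per-enzyme occurrences:
  BxoIX TCCTTT/6: at [16, 31, 49, 122, 153, 179, 232] ⇒ [22, 37, 55, 128, 159, 185, 238]
  MvoII CACCGC/3: at [22, 41, 107, 113, 144, 173, 197, 241] ⇒ [25, 44, 110, 116, 147, 176, 200, 244]
  QalVI ATATACTC/8: at [57, 70, 79, 88, 96, 130] ⇒ [65, 78, 87, 96, 104, 138]
  XjeIX GGGT/1: at [8, 139, 159, 168, 204, 216, 228, 253] ⇒ [9, 140, 160, 169, 205, 217, 229, 254]

Pooled cuts: [9, 22, 25, 37, 44, 55, 65, 78, 87, 96, 104, 110, 116, 128, 138, 140, 147, 159, 160, 169, 176, 185, 200, 205, 217, 229, 238, 244, 254]

Fragments:
  [0,9): 9 bp
  [9,22): 13 bp
  [22,25): 3 bp
  [25,37): 12 bp
  [37,44): 7 bp
  [44,55): 11 bp
  [55,65): 10 bp
  [65,78): 13 bp
  [78,87): 9 bp
  [87,96): 9 bp
  [96,104): 8 bp
  [104,110): 6 bp
  [110,116): 6 bp
  [116,128): 12 bp
  [128,138): 10 bp
  [138,140): 2 bp
  [140,147): 7 bp
  [147,159): 12 bp
  [159,160): 1 bp
  [160,169): 9 bp
  [169,176): 7 bp
  [176,185): 9 bp
  [185,200): 15 bp
  [200,205): 5 bp
  [205,217): 12 bp
  [217,229): 12 bp
  [229,238): 9 bp
  [238,244): 6 bp
  [244,254): 10 bp
  [254,263): 9 bp

[1,2,3,5,6,6,6,7,7,7,8,9,9,9,9,9,9,9,10,10,10,11,12,12,12,12,12,13,13,15]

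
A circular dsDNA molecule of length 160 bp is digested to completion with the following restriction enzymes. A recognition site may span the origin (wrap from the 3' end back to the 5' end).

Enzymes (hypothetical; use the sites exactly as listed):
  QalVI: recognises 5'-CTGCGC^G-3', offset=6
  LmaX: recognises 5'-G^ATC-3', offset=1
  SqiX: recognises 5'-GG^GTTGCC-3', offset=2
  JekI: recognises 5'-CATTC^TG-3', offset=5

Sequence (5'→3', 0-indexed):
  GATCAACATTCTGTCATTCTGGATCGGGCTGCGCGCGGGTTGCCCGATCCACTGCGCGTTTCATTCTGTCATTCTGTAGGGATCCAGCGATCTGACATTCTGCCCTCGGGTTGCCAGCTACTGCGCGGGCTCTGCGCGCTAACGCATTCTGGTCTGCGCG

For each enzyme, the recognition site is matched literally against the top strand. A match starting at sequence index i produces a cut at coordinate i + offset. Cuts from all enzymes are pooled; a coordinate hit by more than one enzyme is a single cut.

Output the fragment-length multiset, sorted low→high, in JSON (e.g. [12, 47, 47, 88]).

[2,3,4,7,8,8,8,8,9,9,10,10,11,11,11,12,12,17]

Per-enzyme occurrences:
  QalVI (CTGCGCG, off=6): starts [28, 51, 120, 131, 153] → cuts [34, 57, 126, 137, 159]
  LmaX (GATC, off=1): starts [0, 21, 45, 80, 88] → cuts [1, 22, 46, 81, 89]
  SqiX (GGGTTGCC, off=2): starts [36, 107] → cuts [38, 109]
  JekI (CATTCTG, off=5): starts [6, 14, 61, 69, 95, 144] → cuts [11, 19, 66, 74, 100, 149]

Pooled cuts: [1, 11, 19, 22, 34, 38, 46, 57, 66, 74, 81, 89, 100, 109, 126, 137, 149, 159]

Fragment lengths:
  1→11: 10 bp
  11→19: 8 bp
  19→22: 3 bp
  22→34: 12 bp
  34→38: 4 bp
  38→46: 8 bp
  46→57: 11 bp
  57→66: 9 bp
  66→74: 8 bp
  74→81: 7 bp
  81→89: 8 bp
  89→100: 11 bp
  100→109: 9 bp
  109→126: 17 bp
  126→137: 11 bp
  137→149: 12 bp
  149→159: 10 bp
  159→1 (wrap): 160-159+1 = 2 bp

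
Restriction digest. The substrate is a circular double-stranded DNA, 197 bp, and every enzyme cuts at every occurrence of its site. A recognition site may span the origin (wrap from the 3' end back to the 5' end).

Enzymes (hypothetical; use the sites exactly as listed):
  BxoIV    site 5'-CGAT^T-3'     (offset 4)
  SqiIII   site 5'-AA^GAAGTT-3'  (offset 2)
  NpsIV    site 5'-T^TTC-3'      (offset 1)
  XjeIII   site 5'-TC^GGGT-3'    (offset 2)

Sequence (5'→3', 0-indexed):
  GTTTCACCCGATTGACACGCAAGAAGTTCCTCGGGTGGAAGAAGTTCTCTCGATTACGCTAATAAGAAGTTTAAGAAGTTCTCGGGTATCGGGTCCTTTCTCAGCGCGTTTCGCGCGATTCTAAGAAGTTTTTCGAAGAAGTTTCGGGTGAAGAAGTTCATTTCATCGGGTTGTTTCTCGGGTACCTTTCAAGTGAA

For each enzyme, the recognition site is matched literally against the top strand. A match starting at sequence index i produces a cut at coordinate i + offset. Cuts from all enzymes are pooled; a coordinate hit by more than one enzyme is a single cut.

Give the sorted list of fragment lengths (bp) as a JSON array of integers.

[3,5,5,5,6,6,7,7,7,7,7,8,8,9,9,9,10,10,10,10,11,12,12,14]

Scan for sites:
  BxoIV CGATT/4: at [8, 50, 115] ⇒ [12, 54, 119]
  SqiIII AAGAAGTT/2: at [20, 38, 63, 72, 122, 135, 150] ⇒ [22, 40, 65, 74, 124, 137, 152]
  NpsIV TTTC/1: at [1, 96, 108, 130, 141, 160, 173, 186] ⇒ [2, 97, 109, 131, 142, 161, 174, 187]
  XjeIII TCGGGT/2: at [30, 81, 88, 143, 165, 177] ⇒ [32, 83, 90, 145, 167, 179]

Pooled cuts: [2, 12, 22, 32, 40, 54, 65, 74, 83, 90, 97, 109, 119, 124, 131, 137, 142, 145, 152, 161, 167, 174, 179, 187]

Fragments:
  2→12: 10 bp
  12→22: 10 bp
  22→32: 10 bp
  32→40: 8 bp
  40→54: 14 bp
  54→65: 11 bp
  65→74: 9 bp
  74→83: 9 bp
  83→90: 7 bp
  90→97: 7 bp
  97→109: 12 bp
  109→119: 10 bp
  119→124: 5 bp
  124→131: 7 bp
  131→137: 6 bp
  137→142: 5 bp
  142→145: 3 bp
  145→152: 7 bp
  152→161: 9 bp
  161→167: 6 bp
  167→174: 7 bp
  174→179: 5 bp
  179→187: 8 bp
  187→2 (wrap): 197-187+2 = 12 bp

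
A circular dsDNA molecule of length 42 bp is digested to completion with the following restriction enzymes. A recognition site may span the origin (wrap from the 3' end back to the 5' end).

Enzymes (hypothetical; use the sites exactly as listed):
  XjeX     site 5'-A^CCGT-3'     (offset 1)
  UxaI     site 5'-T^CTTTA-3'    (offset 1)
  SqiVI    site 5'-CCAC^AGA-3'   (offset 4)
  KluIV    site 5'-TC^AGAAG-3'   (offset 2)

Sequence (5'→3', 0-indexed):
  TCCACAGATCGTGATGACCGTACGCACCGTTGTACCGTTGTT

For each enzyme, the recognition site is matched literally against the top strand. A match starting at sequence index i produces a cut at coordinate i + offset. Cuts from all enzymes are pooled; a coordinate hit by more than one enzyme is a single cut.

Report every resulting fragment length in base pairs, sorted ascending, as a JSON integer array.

[8,9,12,13]

Scan for sites:
  XjeX ACCGT/1: at [16, 25, 33] ⇒ [17, 26, 34]
  UxaI (TCTTTA, off=1): no sites
  SqiVI CCACAGA/4: at [1] ⇒ [5]
  KluIV (TCAGAAG, off=2): no sites

Pooled cuts: [5, 17, 26, 34]

Fragments:
  5→17: 12 bp
  17→26: 9 bp
  26→34: 8 bp
  34→5 (wrap): 42-34+5 = 13 bp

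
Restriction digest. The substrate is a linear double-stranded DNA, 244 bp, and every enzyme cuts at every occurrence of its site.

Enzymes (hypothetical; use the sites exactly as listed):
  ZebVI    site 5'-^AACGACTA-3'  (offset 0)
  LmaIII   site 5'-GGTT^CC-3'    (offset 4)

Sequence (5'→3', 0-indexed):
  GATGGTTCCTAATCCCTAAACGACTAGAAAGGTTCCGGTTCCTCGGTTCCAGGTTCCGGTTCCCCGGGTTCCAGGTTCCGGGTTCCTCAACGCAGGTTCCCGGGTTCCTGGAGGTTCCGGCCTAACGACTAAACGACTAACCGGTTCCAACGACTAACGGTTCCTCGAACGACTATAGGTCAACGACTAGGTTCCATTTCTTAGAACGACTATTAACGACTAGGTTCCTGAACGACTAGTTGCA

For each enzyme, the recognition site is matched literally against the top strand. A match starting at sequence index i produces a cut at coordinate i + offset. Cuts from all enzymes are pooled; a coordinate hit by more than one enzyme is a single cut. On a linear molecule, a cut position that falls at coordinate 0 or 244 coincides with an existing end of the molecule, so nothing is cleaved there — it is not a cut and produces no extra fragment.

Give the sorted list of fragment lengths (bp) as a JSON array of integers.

[2,4,5,6,6,7,7,7,7,7,8,8,8,9,10,10,11,11,12,12,14,14,14,14,15,16]

Scan for sites:
  ZebVI AACGACTA/0: at [18, 123, 131, 148, 167, 181, 204, 214, 230] ⇒ [18, 123, 131, 148, 167, 181, 204, 214, 230]
  LmaIII GGTTCC/4: at [3, 30, 36, 44, 51, 57, 66, 73, 80, 94, 102, 112, 142, 158, 189, 222] ⇒ [7, 34, 40, 48, 55, 61, 70, 77, 84, 98, 106, 116, 146, 162, 193, 226]

All cut coordinates (distinct, sorted): [7, 18, 34, 40, 48, 55, 61, 70, 77, 84, 98, 106, 116, 123, 131, 146, 148, 162, 167, 181, 193, 204, 214, 226, 230]

Fragments:
  [0,7): 7 bp
  [7,18): 11 bp
  [18,34): 16 bp
  [34,40): 6 bp
  [40,48): 8 bp
  [48,55): 7 bp
  [55,61): 6 bp
  [61,70): 9 bp
  [70,77): 7 bp
  [77,84): 7 bp
  [84,98): 14 bp
  [98,106): 8 bp
  [106,116): 10 bp
  [116,123): 7 bp
  [123,131): 8 bp
  [131,146): 15 bp
  [146,148): 2 bp
  [148,162): 14 bp
  [162,167): 5 bp
  [167,181): 14 bp
  [181,193): 12 bp
  [193,204): 11 bp
  [204,214): 10 bp
  [214,226): 12 bp
  [226,230): 4 bp
  [230,244): 14 bp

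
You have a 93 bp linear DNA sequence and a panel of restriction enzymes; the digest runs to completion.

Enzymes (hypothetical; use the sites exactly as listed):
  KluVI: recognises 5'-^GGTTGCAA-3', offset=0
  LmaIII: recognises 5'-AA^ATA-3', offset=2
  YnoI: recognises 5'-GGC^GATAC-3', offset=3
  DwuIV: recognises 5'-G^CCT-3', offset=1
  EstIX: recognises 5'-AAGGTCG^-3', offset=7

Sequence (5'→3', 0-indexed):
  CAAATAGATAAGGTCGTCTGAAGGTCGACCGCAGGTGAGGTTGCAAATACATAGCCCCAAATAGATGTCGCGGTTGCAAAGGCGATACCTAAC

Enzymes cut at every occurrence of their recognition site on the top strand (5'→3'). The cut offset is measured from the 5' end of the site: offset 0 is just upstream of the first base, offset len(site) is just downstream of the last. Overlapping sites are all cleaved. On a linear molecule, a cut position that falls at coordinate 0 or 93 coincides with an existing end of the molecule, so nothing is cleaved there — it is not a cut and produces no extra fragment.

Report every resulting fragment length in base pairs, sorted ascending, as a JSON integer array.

Per-enzyme occurrences:
  KluVI (GGTTGCAA, off=0): starts [38, 71] → cuts [38, 71]
  LmaIII (AAATA, off=2): starts [1, 44, 58] → cuts [3, 46, 60]
  YnoI (GGCGATAC, off=3): starts [80] → cuts [83]
  DwuIV (GCCT, off=1): no sites
  EstIX (AAGGTCG, off=7): starts [9, 20] → cuts [16, 27]

All cut coordinates (distinct, sorted): [3, 16, 27, 38, 46, 60, 71, 83]

Fragments:
  [0,3): 3 bp
  [3,16): 13 bp
  [16,27): 11 bp
  [27,38): 11 bp
  [38,46): 8 bp
  [46,60): 14 bp
  [60,71): 11 bp
  [71,83): 12 bp
  [83,93): 10 bp

[3,8,10,11,11,11,12,13,14]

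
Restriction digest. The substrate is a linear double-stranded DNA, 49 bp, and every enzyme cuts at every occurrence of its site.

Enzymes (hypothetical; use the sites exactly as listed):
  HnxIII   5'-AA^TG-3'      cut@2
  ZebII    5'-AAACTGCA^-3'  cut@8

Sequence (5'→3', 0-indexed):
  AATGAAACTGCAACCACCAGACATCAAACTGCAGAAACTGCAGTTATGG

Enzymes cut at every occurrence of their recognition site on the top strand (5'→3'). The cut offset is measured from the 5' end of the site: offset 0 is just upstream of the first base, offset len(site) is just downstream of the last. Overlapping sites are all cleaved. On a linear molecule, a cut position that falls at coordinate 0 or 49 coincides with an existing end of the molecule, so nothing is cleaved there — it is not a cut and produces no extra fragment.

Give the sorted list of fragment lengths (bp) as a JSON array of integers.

Per-enzyme occurrences:
  HnxIII (AATG, off=2): starts [0] → cuts [2]
  ZebII (AAACTGCA, off=8): starts [4, 25, 34] → cuts [12, 33, 42]

Pooled cuts: [2, 12, 33, 42]

Fragments:
  [0,2): 2 bp
  [2,12): 10 bp
  [12,33): 21 bp
  [33,42): 9 bp
  [42,49): 7 bp

[2,7,9,10,21]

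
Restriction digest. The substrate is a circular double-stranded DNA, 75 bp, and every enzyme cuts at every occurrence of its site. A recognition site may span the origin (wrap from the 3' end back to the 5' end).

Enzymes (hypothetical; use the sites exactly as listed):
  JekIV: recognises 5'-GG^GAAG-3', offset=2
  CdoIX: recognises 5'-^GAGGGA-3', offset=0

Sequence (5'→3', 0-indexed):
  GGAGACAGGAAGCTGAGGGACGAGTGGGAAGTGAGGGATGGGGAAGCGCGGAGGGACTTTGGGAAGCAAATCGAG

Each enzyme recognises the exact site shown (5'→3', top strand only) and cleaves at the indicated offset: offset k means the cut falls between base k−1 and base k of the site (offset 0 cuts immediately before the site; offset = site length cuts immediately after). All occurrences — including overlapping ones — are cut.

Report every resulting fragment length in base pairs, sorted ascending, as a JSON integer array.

[5,8,10,10,12,13,17]

Per-enzyme occurrences:
  JekIV (GGGAAG, off=2): starts [25, 40, 60] → cuts [27, 42, 62]
  CdoIX (GAGGGA, off=0): starts [14, 32, 50, 72] → cuts [14, 32, 50, 72]

Pooled cuts: [14, 27, 32, 42, 50, 62, 72]

Fragment lengths:
  14→27: 13 bp
  27→32: 5 bp
  32→42: 10 bp
  42→50: 8 bp
  50→62: 12 bp
  62→72: 10 bp
  72→14 (wrap): 75-72+14 = 17 bp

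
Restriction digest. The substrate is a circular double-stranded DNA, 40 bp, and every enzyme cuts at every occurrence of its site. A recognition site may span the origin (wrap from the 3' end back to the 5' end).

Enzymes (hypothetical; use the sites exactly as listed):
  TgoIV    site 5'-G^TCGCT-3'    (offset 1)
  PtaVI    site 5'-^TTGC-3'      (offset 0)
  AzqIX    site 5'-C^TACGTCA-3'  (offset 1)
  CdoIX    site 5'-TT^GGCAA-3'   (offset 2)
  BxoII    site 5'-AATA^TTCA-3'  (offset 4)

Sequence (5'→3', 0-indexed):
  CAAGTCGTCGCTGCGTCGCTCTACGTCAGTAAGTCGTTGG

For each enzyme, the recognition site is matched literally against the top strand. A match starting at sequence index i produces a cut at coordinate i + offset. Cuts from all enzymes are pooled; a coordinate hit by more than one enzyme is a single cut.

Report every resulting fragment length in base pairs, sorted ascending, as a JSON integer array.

[6,8,9,17]

Site scan:
  TgoIV GTCGCT/1: at [6, 14] ⇒ [7, 15]
  PtaVI (TTGC, off=0): no sites
  AzqIX CTACGTCA/1: at [20] ⇒ [21]
  CdoIX TTGGCAA/2: at [36] ⇒ [38]
  BxoII (AATATTCA, off=4): no sites

Pooled cuts: [7, 15, 21, 38]

Fragment lengths:
  7→15: 8 bp
  15→21: 6 bp
  21→38: 17 bp
  38→7 (wrap): 40-38+7 = 9 bp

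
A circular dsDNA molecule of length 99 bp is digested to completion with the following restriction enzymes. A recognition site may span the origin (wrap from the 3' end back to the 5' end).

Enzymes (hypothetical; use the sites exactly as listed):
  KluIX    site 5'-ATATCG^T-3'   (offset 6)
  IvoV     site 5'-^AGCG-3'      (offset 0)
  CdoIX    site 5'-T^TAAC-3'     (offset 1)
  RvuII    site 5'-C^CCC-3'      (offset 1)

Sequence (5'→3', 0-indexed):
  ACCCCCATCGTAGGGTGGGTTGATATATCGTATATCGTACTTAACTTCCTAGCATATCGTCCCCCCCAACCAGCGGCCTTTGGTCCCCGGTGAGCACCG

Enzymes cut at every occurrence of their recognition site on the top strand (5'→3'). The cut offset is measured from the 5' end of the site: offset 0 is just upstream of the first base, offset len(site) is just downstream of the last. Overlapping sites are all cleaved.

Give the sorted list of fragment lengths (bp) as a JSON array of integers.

Scan for sites:
  KluIX ATATCGT/6: at [24, 31, 53] ⇒ [30, 37, 59]
  IvoV AGCG/0: at [71] ⇒ [71]
  CdoIX TTAAC/1: at [40] ⇒ [41]
  RvuII CCCC/1: at [1, 2, 60, 61, 62, 63, 84] ⇒ [2, 3, 61, 62, 63, 64, 85]

All cut coordinates (distinct, sorted): [2, 3, 30, 37, 41, 59, 61, 62, 63, 64, 71, 85]

Fragments:
  2→3: 1 bp
  3→30: 27 bp
  30→37: 7 bp
  37→41: 4 bp
  41→59: 18 bp
  59→61: 2 bp
  61→62: 1 bp
  62→63: 1 bp
  63→64: 1 bp
  64→71: 7 bp
  71→85: 14 bp
  85→2 (wrap): 99-85+2 = 16 bp

[1,1,1,1,2,4,7,7,14,16,18,27]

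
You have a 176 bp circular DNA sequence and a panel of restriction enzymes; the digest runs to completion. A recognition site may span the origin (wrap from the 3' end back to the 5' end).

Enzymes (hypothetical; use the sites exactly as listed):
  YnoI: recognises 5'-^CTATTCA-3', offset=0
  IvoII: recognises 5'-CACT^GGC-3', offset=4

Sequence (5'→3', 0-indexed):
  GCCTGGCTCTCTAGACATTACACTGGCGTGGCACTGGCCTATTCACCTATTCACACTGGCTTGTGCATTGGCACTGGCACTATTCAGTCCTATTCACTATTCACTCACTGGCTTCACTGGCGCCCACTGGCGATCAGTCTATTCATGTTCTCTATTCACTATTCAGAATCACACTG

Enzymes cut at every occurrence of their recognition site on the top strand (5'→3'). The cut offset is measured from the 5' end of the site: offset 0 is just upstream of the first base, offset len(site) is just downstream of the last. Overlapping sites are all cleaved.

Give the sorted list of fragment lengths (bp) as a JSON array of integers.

Site scan:
  YnoI (CTATTCA, off=0): starts [38, 46, 79, 89, 96, 138, 151, 158] → cuts [38, 46, 79, 89, 96, 138, 151, 158]
  IvoII (CACTGGC, off=4): starts [20, 31, 53, 71, 105, 114, 124, 171] → cuts [24, 35, 57, 75, 109, 118, 128, 175]

All cut coordinates (distinct, sorted): [24, 35, 38, 46, 57, 75, 79, 89, 96, 109, 118, 128, 138, 151, 158, 175]

Fragment lengths:
  24→35: 11 bp
  35→38: 3 bp
  38→46: 8 bp
  46→57: 11 bp
  57→75: 18 bp
  75→79: 4 bp
  79→89: 10 bp
  89→96: 7 bp
  96→109: 13 bp
  109→118: 9 bp
  118→128: 10 bp
  128→138: 10 bp
  138→151: 13 bp
  151→158: 7 bp
  158→175: 17 bp
  175→24 (wrap): 176-175+24 = 25 bp

[3,4,7,7,8,9,10,10,10,11,11,13,13,17,18,25]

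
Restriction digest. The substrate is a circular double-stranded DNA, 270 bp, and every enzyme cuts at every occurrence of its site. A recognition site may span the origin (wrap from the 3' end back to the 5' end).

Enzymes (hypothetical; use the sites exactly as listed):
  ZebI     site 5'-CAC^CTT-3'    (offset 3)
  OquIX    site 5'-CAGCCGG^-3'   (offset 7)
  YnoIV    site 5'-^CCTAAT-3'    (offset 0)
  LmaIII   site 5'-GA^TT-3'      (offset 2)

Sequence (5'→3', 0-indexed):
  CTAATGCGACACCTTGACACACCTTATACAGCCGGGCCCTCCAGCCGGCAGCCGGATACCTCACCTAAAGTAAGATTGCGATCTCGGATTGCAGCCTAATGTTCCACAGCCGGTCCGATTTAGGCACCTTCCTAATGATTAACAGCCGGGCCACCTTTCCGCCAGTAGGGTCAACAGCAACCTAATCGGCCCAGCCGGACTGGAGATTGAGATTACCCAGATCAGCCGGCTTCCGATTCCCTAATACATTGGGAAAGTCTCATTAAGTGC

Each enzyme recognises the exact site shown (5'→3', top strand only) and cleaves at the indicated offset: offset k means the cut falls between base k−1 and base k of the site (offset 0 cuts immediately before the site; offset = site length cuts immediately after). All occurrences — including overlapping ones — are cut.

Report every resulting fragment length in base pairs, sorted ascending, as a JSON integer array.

Per-enzyme occurrences:
  ZebI (CACCTT, off=3): starts [9, 19, 124, 151] → cuts [12, 22, 127, 154]
  OquIX (CAGCCGG, off=7): starts [28, 41, 48, 106, 142, 191, 222] → cuts [35, 48, 55, 113, 149, 198, 229]
  YnoIV (CCTAAT, off=0): starts [94, 130, 180, 239, 269] → cuts [94, 130, 180, 239, 269]
  LmaIII (GATT, off=2): starts [73, 86, 116, 136, 204, 210, 234] → cuts [75, 88, 118, 138, 206, 212, 236]

All cut coordinates (distinct, sorted): [12, 22, 35, 48, 55, 75, 88, 94, 113, 118, 127, 130, 138, 149, 154, 180, 198, 206, 212, 229, 236, 239, 269]

Fragment lengths:
  12→22: 10 bp
  22→35: 13 bp
  35→48: 13 bp
  48→55: 7 bp
  55→75: 20 bp
  75→88: 13 bp
  88→94: 6 bp
  94→113: 19 bp
  113→118: 5 bp
  118→127: 9 bp
  127→130: 3 bp
  130→138: 8 bp
  138→149: 11 bp
  149→154: 5 bp
  154→180: 26 bp
  180→198: 18 bp
  198→206: 8 bp
  206→212: 6 bp
  212→229: 17 bp
  229→236: 7 bp
  236→239: 3 bp
  239→269: 30 bp
  269→12 (wrap): 270-269+12 = 13 bp

[3,3,5,5,6,6,7,7,8,8,9,10,11,13,13,13,13,17,18,19,20,26,30]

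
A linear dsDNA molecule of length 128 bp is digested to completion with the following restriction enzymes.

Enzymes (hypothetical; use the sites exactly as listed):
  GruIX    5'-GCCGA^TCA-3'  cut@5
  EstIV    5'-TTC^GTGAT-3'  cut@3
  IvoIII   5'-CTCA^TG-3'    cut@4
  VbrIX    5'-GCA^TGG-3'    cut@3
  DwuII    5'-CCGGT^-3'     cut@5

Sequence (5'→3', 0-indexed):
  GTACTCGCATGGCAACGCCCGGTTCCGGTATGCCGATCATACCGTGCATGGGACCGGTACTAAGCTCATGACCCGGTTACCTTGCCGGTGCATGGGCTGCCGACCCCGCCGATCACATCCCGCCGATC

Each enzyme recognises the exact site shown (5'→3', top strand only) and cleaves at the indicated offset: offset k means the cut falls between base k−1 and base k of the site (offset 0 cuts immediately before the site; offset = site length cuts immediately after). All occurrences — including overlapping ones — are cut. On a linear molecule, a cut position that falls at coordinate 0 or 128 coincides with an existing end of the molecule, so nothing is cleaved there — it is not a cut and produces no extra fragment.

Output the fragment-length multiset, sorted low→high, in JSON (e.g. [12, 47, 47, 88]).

Site scan:
  GruIX GCCGATCA/5: at [31, 107] ⇒ [36, 112]
  EstIV (TTCGTGAT, off=3): no sites
  IvoIII CTCATG/4: at [64] ⇒ [68]
  VbrIX GCATGG/3: at [6, 45, 89] ⇒ [9, 48, 92]
  DwuII CCGGT/5: at [18, 24, 53, 72, 84] ⇒ [23, 29, 58, 77, 89]

All cut coordinates (distinct, sorted): [9, 23, 29, 36, 48, 58, 68, 77, 89, 92, 112]

Fragment lengths:
  [0,9): 9 bp
  [9,23): 14 bp
  [23,29): 6 bp
  [29,36): 7 bp
  [36,48): 12 bp
  [48,58): 10 bp
  [58,68): 10 bp
  [68,77): 9 bp
  [77,89): 12 bp
  [89,92): 3 bp
  [92,112): 20 bp
  [112,128): 16 bp

[3,6,7,9,9,10,10,12,12,14,16,20]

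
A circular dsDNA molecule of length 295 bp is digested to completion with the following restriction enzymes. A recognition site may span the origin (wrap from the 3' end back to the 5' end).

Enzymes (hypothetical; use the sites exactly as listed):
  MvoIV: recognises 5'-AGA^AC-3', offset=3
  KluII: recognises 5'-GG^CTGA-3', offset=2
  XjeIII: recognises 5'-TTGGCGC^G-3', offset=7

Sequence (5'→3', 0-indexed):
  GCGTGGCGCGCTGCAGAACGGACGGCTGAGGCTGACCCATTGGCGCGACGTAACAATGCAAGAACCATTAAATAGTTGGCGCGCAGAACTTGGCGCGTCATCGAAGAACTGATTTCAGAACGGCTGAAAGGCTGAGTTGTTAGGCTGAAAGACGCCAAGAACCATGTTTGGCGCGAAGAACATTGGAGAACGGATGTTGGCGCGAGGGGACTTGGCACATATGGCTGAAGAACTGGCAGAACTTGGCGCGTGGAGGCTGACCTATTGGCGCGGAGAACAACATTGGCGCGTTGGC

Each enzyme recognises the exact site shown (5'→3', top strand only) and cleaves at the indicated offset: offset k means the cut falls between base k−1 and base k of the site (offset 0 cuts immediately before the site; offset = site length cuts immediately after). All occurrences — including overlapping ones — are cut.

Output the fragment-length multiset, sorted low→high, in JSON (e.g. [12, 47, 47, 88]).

[4,5,5,5,6,7,7,8,8,8,9,9,9,10,11,12,13,13,14,14,15,15,15,16,17,19,21]

Per-enzyme occurrences:
  MvoIV (AGAAC, off=3): starts [14, 60, 84, 104, 116, 157, 176, 186, 228, 237, 273] → cuts [17, 63, 87, 107, 119, 160, 179, 189, 231, 240, 276]
  KluII (GGCTGA, off=2): starts [23, 29, 121, 129, 142, 222, 254] → cuts [25, 31, 123, 131, 144, 224, 256]
  XjeIII (TTGGCGCG, off=7): starts [39, 75, 89, 167, 196, 242, 264, 282, 290] → cuts [2, 46, 82, 96, 174, 203, 249, 271, 289]

Pooled cuts: [2, 17, 25, 31, 46, 63, 82, 87, 96, 107, 119, 123, 131, 144, 160, 174, 179, 189, 203, 224, 231, 240, 249, 256, 271, 276, 289]

Fragments:
  2→17: 15 bp
  17→25: 8 bp
  25→31: 6 bp
  31→46: 15 bp
  46→63: 17 bp
  63→82: 19 bp
  82→87: 5 bp
  87→96: 9 bp
  96→107: 11 bp
  107→119: 12 bp
  119→123: 4 bp
  123→131: 8 bp
  131→144: 13 bp
  144→160: 16 bp
  160→174: 14 bp
  174→179: 5 bp
  179→189: 10 bp
  189→203: 14 bp
  203→224: 21 bp
  224→231: 7 bp
  231→240: 9 bp
  240→249: 9 bp
  249→256: 7 bp
  256→271: 15 bp
  271→276: 5 bp
  276→289: 13 bp
  289→2 (wrap): 295-289+2 = 8 bp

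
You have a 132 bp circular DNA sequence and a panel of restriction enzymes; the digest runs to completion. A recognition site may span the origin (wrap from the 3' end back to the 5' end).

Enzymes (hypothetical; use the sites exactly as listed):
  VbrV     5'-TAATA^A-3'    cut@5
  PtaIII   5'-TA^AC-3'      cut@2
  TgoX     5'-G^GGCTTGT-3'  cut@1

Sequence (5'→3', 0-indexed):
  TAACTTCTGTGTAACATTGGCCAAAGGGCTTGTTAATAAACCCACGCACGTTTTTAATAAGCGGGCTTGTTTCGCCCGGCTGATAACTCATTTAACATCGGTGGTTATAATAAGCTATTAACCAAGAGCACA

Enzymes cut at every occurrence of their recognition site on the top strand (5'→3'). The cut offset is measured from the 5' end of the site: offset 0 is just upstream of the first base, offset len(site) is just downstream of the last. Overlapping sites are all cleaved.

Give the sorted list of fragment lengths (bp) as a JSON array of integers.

Per-enzyme occurrences:
  VbrV TAATAA/5: at [33, 54, 107] ⇒ [38, 59, 112]
  PtaIII TAAC/2: at [0, 11, 83, 92, 118] ⇒ [2, 13, 85, 94, 120]
  TgoX GGGCTTGT/1: at [25, 62] ⇒ [26, 63]

All cut coordinates (distinct, sorted): [2, 13, 26, 38, 59, 63, 85, 94, 112, 120]

Fragments:
  2→13: 11 bp
  13→26: 13 bp
  26→38: 12 bp
  38→59: 21 bp
  59→63: 4 bp
  63→85: 22 bp
  85→94: 9 bp
  94→112: 18 bp
  112→120: 8 bp
  120→2 (wrap): 132-120+2 = 14 bp

[4,8,9,11,12,13,14,18,21,22]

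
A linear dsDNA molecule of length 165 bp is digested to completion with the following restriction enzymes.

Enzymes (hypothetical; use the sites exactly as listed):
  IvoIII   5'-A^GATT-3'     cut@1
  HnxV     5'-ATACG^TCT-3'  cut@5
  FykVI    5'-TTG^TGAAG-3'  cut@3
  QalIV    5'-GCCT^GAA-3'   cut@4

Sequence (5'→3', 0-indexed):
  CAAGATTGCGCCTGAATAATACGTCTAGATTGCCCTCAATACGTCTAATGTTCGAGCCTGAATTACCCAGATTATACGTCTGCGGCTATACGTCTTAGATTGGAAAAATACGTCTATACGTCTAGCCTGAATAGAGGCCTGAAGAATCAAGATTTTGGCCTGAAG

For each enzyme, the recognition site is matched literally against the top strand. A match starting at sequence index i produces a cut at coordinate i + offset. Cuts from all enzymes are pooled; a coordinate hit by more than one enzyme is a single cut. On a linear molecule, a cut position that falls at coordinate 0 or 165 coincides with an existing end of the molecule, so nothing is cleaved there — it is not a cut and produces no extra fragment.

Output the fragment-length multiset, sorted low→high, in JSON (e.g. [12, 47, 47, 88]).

[3,4,4,5,8,8,9,10,10,10,10,11,12,14,15,16,16]

Scan for sites:
  IvoIII AGATT/1: at [2, 26, 68, 96, 149] ⇒ [3, 27, 69, 97, 150]
  HnxV ATACGTCT/5: at [18, 38, 73, 87, 107, 115] ⇒ [23, 43, 78, 92, 112, 120]
  FykVI (TTGTGAAG, off=3): no sites
  QalIV GCCTGAA/4: at [9, 55, 124, 136, 157] ⇒ [13, 59, 128, 140, 161]

Pooled cuts: [3, 13, 23, 27, 43, 59, 69, 78, 92, 97, 112, 120, 128, 140, 150, 161]

Fragments:
  [0,3): 3 bp
  [3,13): 10 bp
  [13,23): 10 bp
  [23,27): 4 bp
  [27,43): 16 bp
  [43,59): 16 bp
  [59,69): 10 bp
  [69,78): 9 bp
  [78,92): 14 bp
  [92,97): 5 bp
  [97,112): 15 bp
  [112,120): 8 bp
  [120,128): 8 bp
  [128,140): 12 bp
  [140,150): 10 bp
  [150,161): 11 bp
  [161,165): 4 bp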